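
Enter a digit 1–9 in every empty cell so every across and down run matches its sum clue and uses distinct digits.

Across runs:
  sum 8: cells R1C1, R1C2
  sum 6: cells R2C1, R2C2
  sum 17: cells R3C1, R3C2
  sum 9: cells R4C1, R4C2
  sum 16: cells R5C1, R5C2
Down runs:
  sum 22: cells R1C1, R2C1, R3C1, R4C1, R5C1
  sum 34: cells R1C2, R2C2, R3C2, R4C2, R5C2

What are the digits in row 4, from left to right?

3, 6

17 in 2 cells must be {8,9}; 16 in 2 cells must be {7,9}; 34 in 5 cells must be {4,6,7,8,9}.
Only 4 fits R2C2 under both its across sum 6 and down sum 34.
R2C1 = 6 − 4 = 2 completes the 6 across.
Nothing is forced directly, so branch on R1C2, whose candidates are 6 or 7. If R1C2 = 6: then R1C1 would have to be in {2} for the 8 across but in {1,3,4,5,6,7,8,9} for the 22 down — contradiction. So R1C2 = 7.
R1C1 = 8 − 7 = 1 completes the 8 across.
R5C2 = 9: the only remaining digit allowed by both the 16 across and the 34 down.
Given what's placed, R3C2 must be 8 to fit the 17 across and 34 down.
R4C2 = 34 − 28 = 6 completes the 34 down.
R5C1 = 16 − 9 = 7 completes the 16 across.
R3C1 = 17 − 8 = 9 completes the 17 across.
R4C1 = 9 − 6 = 3 completes the 9 across.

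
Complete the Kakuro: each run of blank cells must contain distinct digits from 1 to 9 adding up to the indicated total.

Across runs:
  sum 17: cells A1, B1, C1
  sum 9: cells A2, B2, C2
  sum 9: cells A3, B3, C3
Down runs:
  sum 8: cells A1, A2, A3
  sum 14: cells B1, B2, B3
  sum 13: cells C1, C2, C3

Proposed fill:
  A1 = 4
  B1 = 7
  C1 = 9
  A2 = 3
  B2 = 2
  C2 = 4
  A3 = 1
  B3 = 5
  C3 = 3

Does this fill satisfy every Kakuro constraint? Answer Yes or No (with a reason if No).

No — the across run A1–C1 sums to 20, not 17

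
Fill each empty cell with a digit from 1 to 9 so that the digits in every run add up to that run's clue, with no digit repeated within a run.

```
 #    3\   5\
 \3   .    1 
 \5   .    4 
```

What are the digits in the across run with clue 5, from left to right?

1 4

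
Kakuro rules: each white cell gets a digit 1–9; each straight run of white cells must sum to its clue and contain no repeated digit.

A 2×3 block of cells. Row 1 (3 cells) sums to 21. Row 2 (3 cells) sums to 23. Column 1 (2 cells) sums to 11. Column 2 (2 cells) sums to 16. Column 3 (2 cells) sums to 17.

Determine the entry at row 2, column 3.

8

23 in 3 cells must be {6,8,9}; 16 in 2 cells must be {7,9}; 17 in 2 cells must be {8,9}.
The 23 across and the 16 down share only 9, so (2,2) = 9.
Given what's placed, (2,3) must be 8 to fit the 23 across and 17 down.
(1,2) = 16 − 9 = 7 completes the 16 down.
(1,3) = 17 − 8 = 9 completes the 17 down.
(2,1) = 23 − 17 = 6 completes the 23 across.
(1,1) = 21 − 16 = 5 completes the 21 across.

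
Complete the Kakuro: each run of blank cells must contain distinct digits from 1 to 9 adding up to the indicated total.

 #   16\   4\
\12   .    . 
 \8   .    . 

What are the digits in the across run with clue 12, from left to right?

9, 3

16 in 2 cells must be {7,9}; 4 in 2 cells must be {1,3}.
The 12 across and the 4 down share only 3, so R1C2 = 3.
The 8 across and the 16 down share only 7, so R2C1 = 7.
R2C2 = 8 − 7 = 1 completes the 8 across.
R1C1 = 12 − 3 = 9 completes the 12 across.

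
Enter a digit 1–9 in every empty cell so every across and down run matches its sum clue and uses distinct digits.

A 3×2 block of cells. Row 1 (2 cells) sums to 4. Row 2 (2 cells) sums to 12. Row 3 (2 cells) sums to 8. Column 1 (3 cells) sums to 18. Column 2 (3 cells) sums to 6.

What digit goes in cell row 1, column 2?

4 in 2 cells must be {1,3}; 6 in 3 cells must be {1,2,3}.
The 12 across and the 6 down share only 3, so (2,2) = 3.
Given what's placed, (1,2) must be 1 to fit the 4 across and 6 down.
(2,1) = 12 − 3 = 9 completes the 12 across.
(3,2) = 6 − 4 = 2 completes the 6 down.
(1,1) = 4 − 1 = 3 completes the 4 across.
(3,1) = 8 − 2 = 6 completes the 8 across.

1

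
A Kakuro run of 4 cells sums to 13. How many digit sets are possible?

3

4 distinct digits from 1–9 sum between 10 and 30.
Enumerating: {1,2,3,7}, {1,2,4,6}, {1,3,4,5}.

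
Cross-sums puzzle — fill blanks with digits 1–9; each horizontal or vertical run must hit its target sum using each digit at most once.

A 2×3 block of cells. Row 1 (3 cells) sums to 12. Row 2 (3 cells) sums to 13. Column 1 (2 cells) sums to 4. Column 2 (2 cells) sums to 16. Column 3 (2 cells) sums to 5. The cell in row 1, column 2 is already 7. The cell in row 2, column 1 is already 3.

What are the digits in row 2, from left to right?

4 in 2 cells must be {1,3}; 16 in 2 cells must be {7,9}.
(1,1) = 4 − 3 = 1 completes the 4 down.
(1,3) = 12 − 8 = 4 completes the 12 across.
(2,2) = 16 − 7 = 9 completes the 16 down.
(2,3) = 13 − 12 = 1 completes the 13 across.

3 9 1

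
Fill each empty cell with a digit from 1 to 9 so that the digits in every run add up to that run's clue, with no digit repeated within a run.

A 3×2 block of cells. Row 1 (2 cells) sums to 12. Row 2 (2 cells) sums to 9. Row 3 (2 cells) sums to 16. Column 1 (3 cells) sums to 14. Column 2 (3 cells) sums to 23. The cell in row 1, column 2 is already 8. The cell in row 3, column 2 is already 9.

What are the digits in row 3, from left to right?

16 in 2 cells must be {7,9}; 23 in 3 cells must be {6,8,9}.
(1,1) = 12 − 8 = 4 completes the 12 across.
(2,2) = 23 − 17 = 6 completes the 23 down.
(3,1) = 16 − 9 = 7 completes the 16 across.
(2,1) = 9 − 6 = 3 completes the 9 across.

7 9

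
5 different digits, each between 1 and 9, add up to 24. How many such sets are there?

11

5 distinct digits from 1–9 sum between 15 and 35.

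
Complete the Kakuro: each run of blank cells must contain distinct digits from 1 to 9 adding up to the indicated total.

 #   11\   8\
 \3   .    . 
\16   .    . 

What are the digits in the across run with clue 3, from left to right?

2, 1

3 in 2 cells must be {1,2}; 16 in 2 cells must be {7,9}.
The 3 across and the 11 down share only 2, so R1C1 = 2.
R1C2 = 3 − 2 = 1 completes the 3 across.
R2C1 = 11 − 2 = 9 completes the 11 down.
R2C2 = 16 − 9 = 7 completes the 16 across.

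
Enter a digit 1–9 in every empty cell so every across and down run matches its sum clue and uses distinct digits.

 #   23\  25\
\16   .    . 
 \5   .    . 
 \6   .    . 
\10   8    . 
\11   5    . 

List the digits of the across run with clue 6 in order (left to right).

16 in 2 cells must be {7,9}.
Given what's placed, R1C1 must be 7 to fit the 16 across and 23 down.
R1C2 = 16 − 7 = 9 completes the 16 across.
R4C2 = 10 − 8 = 2 completes the 10 across.
R5C2 = 11 − 5 = 6 completes the 11 across.
Nothing is forced directly, so branch on R2C1, whose candidates are 1 or 2. If R2C1 = 1: then R2C2 would have to be in {4} for the 5 across but in {1,3,5,7} for the 25 down — contradiction. So R2C1 = 2.
R2C2 = 5 − 2 = 3 completes the 5 across.
R3C1 = 23 − 22 = 1 completes the 23 down.
R3C2 = 6 − 1 = 5 completes the 6 across.

1 5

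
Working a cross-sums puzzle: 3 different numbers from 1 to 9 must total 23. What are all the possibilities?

3 distinct digits from 1–9 sum between 6 and 24.
Only one set works: {6,8,9}.

{6,8,9}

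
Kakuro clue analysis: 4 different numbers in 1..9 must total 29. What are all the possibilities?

{5,7,8,9}

4 distinct digits from 1–9 sum between 10 and 30.
Only one set works: {5,7,8,9}.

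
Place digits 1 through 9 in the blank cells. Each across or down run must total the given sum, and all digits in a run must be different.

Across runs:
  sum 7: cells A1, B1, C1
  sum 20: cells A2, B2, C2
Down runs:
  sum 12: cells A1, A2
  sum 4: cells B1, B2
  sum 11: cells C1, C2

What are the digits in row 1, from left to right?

4 1 2

7 in 3 cells must be {1,2,4}; 4 in 2 cells must be {1,3}.
The 7 across and the 12 down share only 4, so A1 = 4.
Given what's placed, B1 must be 1 to fit the 7 across and 4 down.
C1 = 7 − 5 = 2 completes the 7 across.
A2 = 12 − 4 = 8 completes the 12 down.
B2 = 4 − 1 = 3 completes the 4 down.
C2 = 20 − 11 = 9 completes the 20 across.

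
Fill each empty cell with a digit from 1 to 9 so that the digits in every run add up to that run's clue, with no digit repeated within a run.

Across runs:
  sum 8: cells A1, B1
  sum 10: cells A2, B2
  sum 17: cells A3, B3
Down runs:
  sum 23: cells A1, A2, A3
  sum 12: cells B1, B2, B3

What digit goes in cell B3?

17 in 2 cells must be {8,9}; 23 in 3 cells must be {6,8,9}.
The 8 across and the 23 down share only 6, so A1 = 6.
B1 = 8 − 6 = 2 completes the 8 across.
Given what's placed, B3 must be 9 to fit the 17 across and 12 down.
B2 = 12 − 11 = 1 completes the 12 down.
A3 = 17 − 9 = 8 completes the 17 across.
A2 = 10 − 1 = 9 completes the 10 across.

9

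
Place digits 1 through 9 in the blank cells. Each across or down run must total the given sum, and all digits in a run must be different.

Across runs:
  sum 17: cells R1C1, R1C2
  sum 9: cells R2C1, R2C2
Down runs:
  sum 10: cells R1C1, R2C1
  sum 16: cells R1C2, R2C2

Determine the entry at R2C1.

2

17 in 2 cells must be {8,9}; 16 in 2 cells must be {7,9}.
The 17 across and the 16 down share only 9, so R1C2 = 9.
R2C2 = 16 − 9 = 7 completes the 16 down.
R1C1 = 17 − 9 = 8 completes the 17 across.
R2C1 = 9 − 7 = 2 completes the 9 across.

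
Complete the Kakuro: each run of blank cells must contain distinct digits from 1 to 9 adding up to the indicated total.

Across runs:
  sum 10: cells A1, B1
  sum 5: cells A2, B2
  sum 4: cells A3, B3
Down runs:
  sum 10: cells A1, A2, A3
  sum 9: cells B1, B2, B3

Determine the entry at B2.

2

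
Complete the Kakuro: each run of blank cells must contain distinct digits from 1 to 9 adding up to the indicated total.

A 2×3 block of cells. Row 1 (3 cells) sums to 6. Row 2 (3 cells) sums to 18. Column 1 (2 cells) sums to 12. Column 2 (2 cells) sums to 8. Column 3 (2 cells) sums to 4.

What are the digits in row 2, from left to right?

6 in 3 cells must be {1,2,3}; 4 in 2 cells must be {1,3}.
The 6 across and the 12 down share only 3, so (1,1) = 3.
Given what's placed, (1,3) must be 1 to fit the 6 across and 4 down.
(2,1) = 12 − 3 = 9 completes the 12 down.
(2,3) = 4 − 1 = 3 completes the 4 down.
(1,2) = 6 − 4 = 2 completes the 6 across.
(2,2) = 18 − 12 = 6 completes the 18 across.

9 6 3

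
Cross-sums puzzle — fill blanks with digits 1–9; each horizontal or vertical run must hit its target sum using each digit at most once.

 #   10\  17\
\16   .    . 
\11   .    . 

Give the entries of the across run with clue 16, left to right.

16 in 2 cells must be {7,9}; 17 in 2 cells must be {8,9}.
The 16 across and the 17 down share only 9, so R1C2 = 9.
R2C2 = 17 − 9 = 8 completes the 17 down.
R1C1 = 16 − 9 = 7 completes the 16 across.
R2C1 = 11 − 8 = 3 completes the 11 across.

7 9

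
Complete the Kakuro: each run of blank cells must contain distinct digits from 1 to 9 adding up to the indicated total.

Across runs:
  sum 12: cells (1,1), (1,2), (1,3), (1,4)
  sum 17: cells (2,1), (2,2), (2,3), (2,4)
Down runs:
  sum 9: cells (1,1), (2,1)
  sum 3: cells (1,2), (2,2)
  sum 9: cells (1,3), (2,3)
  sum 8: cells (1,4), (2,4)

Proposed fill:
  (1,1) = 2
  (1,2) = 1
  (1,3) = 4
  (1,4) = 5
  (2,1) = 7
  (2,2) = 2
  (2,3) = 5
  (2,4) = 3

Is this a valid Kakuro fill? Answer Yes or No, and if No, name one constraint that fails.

Across: 2+1+4+5=12; 7+2+5+3=17. Down: 2+7=9; 1+2=3; 4+5=9; 5+3=8. No digit repeats within any run.

Yes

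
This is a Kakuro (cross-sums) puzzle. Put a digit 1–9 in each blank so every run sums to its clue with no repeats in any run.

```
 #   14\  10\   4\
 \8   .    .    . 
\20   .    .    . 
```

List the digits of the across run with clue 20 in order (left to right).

9 8 3

4 in 2 cells must be {1,3}.
The 8 across and the 14 down share only 5, so R1C1 = 5.
Given what's placed, R1C3 must be 1 to fit the 8 across and 4 down.
R2C1 = 14 − 5 = 9 completes the 14 down.
R2C3 = 4 − 1 = 3 completes the 4 down.
R1C2 = 8 − 6 = 2 completes the 8 across.
R2C2 = 20 − 12 = 8 completes the 20 across.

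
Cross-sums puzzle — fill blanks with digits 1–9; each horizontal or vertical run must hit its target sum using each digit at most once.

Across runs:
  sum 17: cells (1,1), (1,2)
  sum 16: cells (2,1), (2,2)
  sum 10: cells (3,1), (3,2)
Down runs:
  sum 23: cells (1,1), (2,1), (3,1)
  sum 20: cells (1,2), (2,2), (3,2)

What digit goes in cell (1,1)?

17 in 2 cells must be {8,9}; 16 in 2 cells must be {7,9}; 23 in 3 cells must be {6,8,9}.
The 16 across and the 23 down share only 9, so (2,1) = 9.
(2,2) = 16 − 9 = 7 completes the 16 across.
Given what's placed, (1,1) must be 8 to fit the 17 across and 23 down.
(1,2) = 17 − 8 = 9 completes the 17 across.
(3,1) = 23 − 17 = 6 completes the 23 down.
(3,2) = 10 − 6 = 4 completes the 10 across.

8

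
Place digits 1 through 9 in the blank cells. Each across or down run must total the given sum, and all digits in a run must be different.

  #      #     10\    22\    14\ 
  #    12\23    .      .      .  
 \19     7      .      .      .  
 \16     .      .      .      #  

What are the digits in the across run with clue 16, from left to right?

5 3 8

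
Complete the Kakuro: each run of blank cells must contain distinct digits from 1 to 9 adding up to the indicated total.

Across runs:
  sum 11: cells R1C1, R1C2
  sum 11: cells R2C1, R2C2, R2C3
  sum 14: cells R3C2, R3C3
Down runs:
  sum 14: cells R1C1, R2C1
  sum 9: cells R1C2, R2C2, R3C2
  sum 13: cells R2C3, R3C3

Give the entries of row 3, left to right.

5, 9

Nothing is forced directly, so branch on R3C2, whose candidates are 5 or 6. If R3C2 = 6: that forces R1C2 = 2, R2C2 = 1, R3C3 = 8, R1C1 = 9, after which R2C1 would have to be in {2,3,4,6,7,8} for the 11 across but in {5} for the 14 down — contradiction. So R3C2 = 5.
R1C2 = 3: the only remaining digit allowed by both the 11 across and the 9 down.
R2C2 = 9 − 8 = 1 completes the 9 down.
R3C3 = 14 − 5 = 9 completes the 14 across.
R1C1 = 11 − 3 = 8 completes the 11 across.
R2C1 = 14 − 8 = 6 completes the 14 down.
R2C3 = 11 − 7 = 4 completes the 11 across.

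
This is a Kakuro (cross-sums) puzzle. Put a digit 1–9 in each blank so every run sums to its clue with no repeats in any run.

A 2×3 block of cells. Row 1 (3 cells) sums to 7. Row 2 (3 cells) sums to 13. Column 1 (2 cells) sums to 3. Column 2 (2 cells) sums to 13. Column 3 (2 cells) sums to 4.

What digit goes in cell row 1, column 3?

1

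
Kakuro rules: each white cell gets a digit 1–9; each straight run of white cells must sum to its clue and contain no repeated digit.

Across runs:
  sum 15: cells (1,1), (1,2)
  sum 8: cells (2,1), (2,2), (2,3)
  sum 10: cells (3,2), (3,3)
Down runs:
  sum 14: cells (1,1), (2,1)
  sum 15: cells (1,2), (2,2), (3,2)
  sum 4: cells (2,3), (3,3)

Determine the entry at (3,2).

4 in 2 cells must be {1,3}.
The 8 across and the 14 down share only 5, so (2,1) = 5.
(2,3) = 1: the only remaining digit allowed by both the 8 across and the 4 down.
(3,3) = 4 − 1 = 3 completes the 4 down.
(1,1) = 14 − 5 = 9 completes the 14 down.
(1,2) = 15 − 9 = 6 completes the 15 across.
(2,2) = 8 − 6 = 2 completes the 8 across.
(3,2) = 10 − 3 = 7 completes the 10 across.

7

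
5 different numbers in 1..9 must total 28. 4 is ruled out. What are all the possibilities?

{1,3,7,8,9}; {1,5,6,7,9}; {2,3,6,8,9}; {2,5,6,7,8}

5 distinct digits from 1–9 sum between 15 and 35.
Dropping sets that contain 4.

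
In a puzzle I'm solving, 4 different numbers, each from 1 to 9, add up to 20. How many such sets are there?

12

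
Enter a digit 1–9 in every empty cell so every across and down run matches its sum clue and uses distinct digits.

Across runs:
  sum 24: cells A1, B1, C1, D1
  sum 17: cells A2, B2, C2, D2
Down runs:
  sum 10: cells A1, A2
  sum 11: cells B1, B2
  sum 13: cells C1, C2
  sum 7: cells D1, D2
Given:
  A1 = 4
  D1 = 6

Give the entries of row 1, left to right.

A2 = 10 − 4 = 6 completes the 10 down.
D2 = 7 − 6 = 1 completes the 7 down.
Nothing is forced directly, so branch on C2, whose candidates are 7 or 8. If C2 = 7: then C1 would have to be in {5,9} for the 24 across but in {6} for the 13 down — contradiction. So C2 = 8.
C1 = 13 − 8 = 5 completes the 13 down.
B2 = 17 − 15 = 2 completes the 17 across.
B1 = 24 − 15 = 9 completes the 24 across.

4 9 5 6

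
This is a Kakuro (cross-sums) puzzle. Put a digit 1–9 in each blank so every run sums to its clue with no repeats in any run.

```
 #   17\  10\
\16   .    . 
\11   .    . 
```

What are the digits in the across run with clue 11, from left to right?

16 in 2 cells must be {7,9}; 17 in 2 cells must be {8,9}.
The 16 across and the 17 down share only 9, so R1C1 = 9.
R1C2 = 16 − 9 = 7 completes the 16 across.
R2C1 = 17 − 9 = 8 completes the 17 down.
R2C2 = 11 − 8 = 3 completes the 11 across.

8 3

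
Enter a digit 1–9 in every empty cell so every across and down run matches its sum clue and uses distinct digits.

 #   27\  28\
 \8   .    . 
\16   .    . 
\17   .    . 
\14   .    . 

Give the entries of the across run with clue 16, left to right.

7, 9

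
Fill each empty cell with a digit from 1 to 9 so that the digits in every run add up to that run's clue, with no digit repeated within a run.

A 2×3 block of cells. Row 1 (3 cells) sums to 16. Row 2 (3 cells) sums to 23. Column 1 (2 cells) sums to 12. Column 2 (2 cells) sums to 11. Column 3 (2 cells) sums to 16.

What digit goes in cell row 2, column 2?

23 in 3 cells must be {6,8,9}; 16 in 2 cells must be {7,9}.
The 23 across and the 16 down share only 9, so (2,3) = 9.
(1,3) = 16 − 9 = 7 completes the 16 down.
Given what's placed, (2,1) must be 8 to fit the 23 across and 12 down.
(2,2) = 23 − 17 = 6 completes the 23 across.
(1,1) = 12 − 8 = 4 completes the 12 down.
(1,2) = 16 − 11 = 5 completes the 16 across.

6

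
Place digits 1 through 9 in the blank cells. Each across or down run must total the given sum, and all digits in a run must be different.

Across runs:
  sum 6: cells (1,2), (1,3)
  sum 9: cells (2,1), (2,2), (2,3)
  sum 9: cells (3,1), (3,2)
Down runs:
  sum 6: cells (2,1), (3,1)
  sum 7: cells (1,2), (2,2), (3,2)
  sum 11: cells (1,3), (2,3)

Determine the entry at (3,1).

7 in 3 cells must be {1,2,4}.
Nothing is forced directly, so branch on (3,2), whose candidates are 1 or 2 or 4. If (3,2) = 1: then (3,1) would have to be in {8} for the 9 across but in {1,2,4,5} for the 6 down — contradiction. If (3,2) = 2: then (3,1) would have to be in {7} for the 9 across but in {1,2,4,5} for the 6 down — contradiction. So (3,2) = 4.
(3,1) = 9 − 4 = 5 completes the 9 across.
(2,1) = 6 − 5 = 1 completes the 6 down.
(2,2) = 2: the only remaining digit allowed by both the 9 across and the 7 down.
(2,3) = 9 − 3 = 6 completes the 9 across.
(1,2) = 7 − 6 = 1 completes the 7 down.
(1,3) = 6 − 1 = 5 completes the 6 across.

5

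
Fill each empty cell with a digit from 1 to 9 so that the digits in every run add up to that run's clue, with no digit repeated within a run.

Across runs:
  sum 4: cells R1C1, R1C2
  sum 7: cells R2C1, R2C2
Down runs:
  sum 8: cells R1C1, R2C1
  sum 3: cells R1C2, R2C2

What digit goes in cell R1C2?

4 in 2 cells must be {1,3}; 3 in 2 cells must be {1,2}.
The 4 across and the 3 down share only 1, so R1C2 = 1.
R2C2 = 3 − 1 = 2 completes the 3 down.
R1C1 = 4 − 1 = 3 completes the 4 across.
R2C1 = 7 − 2 = 5 completes the 7 across.

1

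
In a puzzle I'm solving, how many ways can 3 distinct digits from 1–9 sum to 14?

3 distinct digits from 1–9 sum between 6 and 24.

8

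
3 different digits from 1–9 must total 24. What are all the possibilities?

{7,8,9}

3 distinct digits from 1–9 sum between 6 and 24.
Only one set works: {7,8,9}.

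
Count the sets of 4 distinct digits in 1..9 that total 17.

9

4 distinct digits from 1–9 sum between 10 and 30.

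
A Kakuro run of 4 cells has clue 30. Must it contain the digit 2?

No

The only way to make 30 from 4 distinct digits is {6,7,8,9}, which does not contain 2.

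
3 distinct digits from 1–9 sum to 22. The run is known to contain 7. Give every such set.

3 distinct digits from 1–9 sum between 6 and 24.
Keeping only sets containing 7.
Only one set works: {6,7,9}.

{6,7,9}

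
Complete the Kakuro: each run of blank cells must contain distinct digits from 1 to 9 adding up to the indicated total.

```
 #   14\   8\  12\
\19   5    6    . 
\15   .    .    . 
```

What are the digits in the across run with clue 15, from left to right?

9 2 4

R1C3 = 19 − 11 = 8 completes the 19 across.
R2C1 = 14 − 5 = 9 completes the 14 down.
R2C2 = 8 − 6 = 2 completes the 8 down.
R2C3 = 15 − 11 = 4 completes the 15 across.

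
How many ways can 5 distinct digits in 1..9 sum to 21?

8

5 distinct digits from 1–9 sum between 15 and 35.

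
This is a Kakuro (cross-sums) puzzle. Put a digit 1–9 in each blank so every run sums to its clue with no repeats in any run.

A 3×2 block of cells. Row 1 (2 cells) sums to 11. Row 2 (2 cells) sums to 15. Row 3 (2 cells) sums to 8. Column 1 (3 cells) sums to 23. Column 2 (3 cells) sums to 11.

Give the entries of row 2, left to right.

9 6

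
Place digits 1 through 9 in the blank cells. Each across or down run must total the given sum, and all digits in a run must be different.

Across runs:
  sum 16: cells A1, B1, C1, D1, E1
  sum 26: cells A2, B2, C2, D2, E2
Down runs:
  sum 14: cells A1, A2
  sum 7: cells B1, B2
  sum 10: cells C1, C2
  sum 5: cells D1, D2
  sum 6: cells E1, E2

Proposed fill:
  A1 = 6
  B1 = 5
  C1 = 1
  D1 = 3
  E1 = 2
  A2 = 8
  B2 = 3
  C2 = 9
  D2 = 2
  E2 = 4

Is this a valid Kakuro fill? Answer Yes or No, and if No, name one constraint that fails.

No — the down run B1–B2 sums to 8, not 7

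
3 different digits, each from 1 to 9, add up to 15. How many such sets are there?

8

3 distinct digits from 1–9 sum between 6 and 24.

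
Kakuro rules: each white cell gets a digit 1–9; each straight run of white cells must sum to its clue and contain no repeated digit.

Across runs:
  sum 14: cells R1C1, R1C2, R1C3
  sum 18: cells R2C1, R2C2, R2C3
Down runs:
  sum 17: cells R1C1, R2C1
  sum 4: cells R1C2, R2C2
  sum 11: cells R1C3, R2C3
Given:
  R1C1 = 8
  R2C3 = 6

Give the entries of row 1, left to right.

17 in 2 cells must be {8,9}; 4 in 2 cells must be {1,3}.
Given what's placed, R1C2 must be 1 to fit the 14 across and 4 down.
R1C3 = 14 − 9 = 5 completes the 14 across.
R2C1 = 17 − 8 = 9 completes the 17 down.
R2C2 = 18 − 15 = 3 completes the 18 across.

8, 1, 5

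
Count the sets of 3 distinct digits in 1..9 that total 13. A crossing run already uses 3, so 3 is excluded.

4

3 distinct digits from 1–9 sum between 6 and 24.
Dropping sets that contain 3.
Enumerating: {1,4,8}, {1,5,7}, {2,4,7}, {2,5,6}.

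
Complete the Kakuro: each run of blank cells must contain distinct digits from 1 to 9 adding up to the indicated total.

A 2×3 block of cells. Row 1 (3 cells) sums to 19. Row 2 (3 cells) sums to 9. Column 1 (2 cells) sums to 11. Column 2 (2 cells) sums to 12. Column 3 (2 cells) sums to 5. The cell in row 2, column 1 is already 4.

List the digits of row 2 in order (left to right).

(1,1) = 11 − 4 = 7 completes the 11 down.
Given what's placed, (2,2) must be 3 to fit the 9 across and 12 down.
(2,3) = 9 − 7 = 2 completes the 9 across.
(1,2) = 12 − 3 = 9 completes the 12 down.
(1,3) = 19 − 16 = 3 completes the 19 across.

4 3 2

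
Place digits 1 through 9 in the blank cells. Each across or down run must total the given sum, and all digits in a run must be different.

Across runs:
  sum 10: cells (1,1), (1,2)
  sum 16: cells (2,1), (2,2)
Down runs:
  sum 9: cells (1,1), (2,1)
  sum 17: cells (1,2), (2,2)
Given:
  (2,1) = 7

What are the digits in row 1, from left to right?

2 8

16 in 2 cells must be {7,9}; 17 in 2 cells must be {8,9}.
(1,1) = 9 − 7 = 2 completes the 9 down.
(1,2) = 10 − 2 = 8 completes the 10 across.
(2,2) = 16 − 7 = 9 completes the 16 across.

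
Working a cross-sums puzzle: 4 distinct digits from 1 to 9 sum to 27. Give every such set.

4 distinct digits from 1–9 sum between 10 and 30.

{3,7,8,9}; {4,6,8,9}; {5,6,7,9}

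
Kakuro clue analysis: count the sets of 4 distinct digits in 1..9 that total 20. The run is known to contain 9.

5

4 distinct digits from 1–9 sum between 10 and 30.
Keeping only sets containing 9.
Enumerating: {1,2,8,9}, {1,3,7,9}, {1,4,6,9}, {2,3,6,9}, {2,4,5,9}.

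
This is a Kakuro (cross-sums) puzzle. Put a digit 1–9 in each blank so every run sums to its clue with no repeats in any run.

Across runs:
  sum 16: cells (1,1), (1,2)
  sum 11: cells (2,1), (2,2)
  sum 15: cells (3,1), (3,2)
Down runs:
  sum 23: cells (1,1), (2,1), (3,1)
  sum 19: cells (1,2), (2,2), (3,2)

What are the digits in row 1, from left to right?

9 7

16 in 2 cells must be {7,9}; 23 in 3 cells must be {6,8,9}.
The 16 across and the 23 down share only 9, so (1,1) = 9.
(1,2) = 16 − 9 = 7 completes the 16 across.
Nothing is forced directly, so branch on (2,1), whose candidates are 6 or 8. If (2,1) = 6: then (2,2) would have to be in {5} for the 11 across but in {3,4,8,9} for the 19 down — contradiction. So (2,1) = 8.
(2,2) = 11 − 8 = 3 completes the 11 across.
(3,1) = 23 − 17 = 6 completes the 23 down.
(3,2) = 15 − 6 = 9 completes the 15 across.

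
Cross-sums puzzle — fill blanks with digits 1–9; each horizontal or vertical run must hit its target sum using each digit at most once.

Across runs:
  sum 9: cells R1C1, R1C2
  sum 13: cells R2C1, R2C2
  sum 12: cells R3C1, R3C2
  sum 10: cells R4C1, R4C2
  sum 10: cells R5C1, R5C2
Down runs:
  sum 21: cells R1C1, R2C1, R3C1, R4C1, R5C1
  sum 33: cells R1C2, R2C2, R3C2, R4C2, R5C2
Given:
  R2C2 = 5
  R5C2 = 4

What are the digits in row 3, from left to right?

R2C1 = 13 − 5 = 8 completes the 13 across.
R5C1 = 10 − 4 = 6 completes the 10 across.
R3C1 = 4: the only remaining digit allowed by both the 12 across and the 21 down.
R3C2 = 12 − 4 = 8 completes the 12 across.
Given what's placed, R1C2 must be 7 to fit the 9 across and 33 down.
R4C2 = 33 − 24 = 9 completes the 33 down.
R1C1 = 9 − 7 = 2 completes the 9 across.
R4C1 = 10 − 9 = 1 completes the 10 across.

4 8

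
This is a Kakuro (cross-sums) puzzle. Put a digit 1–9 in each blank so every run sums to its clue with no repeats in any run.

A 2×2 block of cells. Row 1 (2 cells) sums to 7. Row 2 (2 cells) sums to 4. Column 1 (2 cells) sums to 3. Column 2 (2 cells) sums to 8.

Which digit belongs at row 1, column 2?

4 in 2 cells must be {1,3}; 3 in 2 cells must be {1,2}.
The 4 across and the 3 down share only 1, so (2,1) = 1.
(2,2) = 4 − 1 = 3 completes the 4 across.
(1,1) = 3 − 1 = 2 completes the 3 down.
(1,2) = 7 − 2 = 5 completes the 7 across.

5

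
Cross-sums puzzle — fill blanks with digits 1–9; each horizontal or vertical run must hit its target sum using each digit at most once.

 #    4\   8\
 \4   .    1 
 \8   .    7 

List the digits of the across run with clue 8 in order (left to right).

4 in 2 cells must be {1,3}.
R1C1 = 4 − 1 = 3 completes the 4 across.
R2C1 = 8 − 7 = 1 completes the 8 across.

1, 7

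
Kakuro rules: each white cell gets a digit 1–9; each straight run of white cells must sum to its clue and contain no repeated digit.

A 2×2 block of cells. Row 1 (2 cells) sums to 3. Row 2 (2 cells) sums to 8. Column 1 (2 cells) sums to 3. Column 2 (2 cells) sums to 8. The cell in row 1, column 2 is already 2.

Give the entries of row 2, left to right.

2 6

3 in 2 cells must be {1,2}.
(1,1) = 3 − 2 = 1 completes the 3 across.
(2,1) = 3 − 1 = 2 completes the 3 down.
(2,2) = 8 − 2 = 6 completes the 8 across.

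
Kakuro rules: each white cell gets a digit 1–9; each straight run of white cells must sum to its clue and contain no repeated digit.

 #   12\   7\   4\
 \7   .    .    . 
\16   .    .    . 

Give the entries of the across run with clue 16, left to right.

8, 5, 3

7 in 3 cells must be {1,2,4}; 4 in 2 cells must be {1,3}.
The 7 across and the 12 down share only 4, so R1C1 = 4.
Given what's placed, R1C3 must be 1 to fit the 7 across and 4 down.
R2C1 = 12 − 4 = 8 completes the 12 down.
R2C3 = 4 − 1 = 3 completes the 4 down.
R1C2 = 7 − 5 = 2 completes the 7 across.
R2C2 = 16 − 11 = 5 completes the 16 across.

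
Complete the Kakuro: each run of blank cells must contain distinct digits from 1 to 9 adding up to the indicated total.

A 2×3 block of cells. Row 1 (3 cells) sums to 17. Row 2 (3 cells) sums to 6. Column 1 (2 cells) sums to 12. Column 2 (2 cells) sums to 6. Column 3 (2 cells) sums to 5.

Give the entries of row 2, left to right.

3, 1, 2

6 in 3 cells must be {1,2,3}.
The 6 across and the 12 down share only 3, so (2,1) = 3.
(1,1) = 12 − 3 = 9 completes the 12 down.
Nothing is forced directly, so branch on (2,2), whose candidates are 1 or 2. If (2,2) = 2: then (1,2) would have to be in {1,2,3,5,6,7} for the 17 across but in {4} for the 6 down — contradiction. So (2,2) = 1.
(1,2) = 6 − 1 = 5 completes the 6 down.
(1,3) = 17 − 14 = 3 completes the 17 across.
(2,3) = 6 − 4 = 2 completes the 6 across.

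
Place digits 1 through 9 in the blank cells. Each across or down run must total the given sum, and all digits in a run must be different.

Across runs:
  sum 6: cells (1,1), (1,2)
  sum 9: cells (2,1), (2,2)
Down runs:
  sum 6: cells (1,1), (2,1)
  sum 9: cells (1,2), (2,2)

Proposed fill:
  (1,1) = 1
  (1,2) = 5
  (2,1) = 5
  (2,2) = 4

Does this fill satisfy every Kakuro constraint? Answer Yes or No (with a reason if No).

Yes

Across: 1+5=6; 5+4=9. Down: 1+5=6; 5+4=9. No digit repeats within any run.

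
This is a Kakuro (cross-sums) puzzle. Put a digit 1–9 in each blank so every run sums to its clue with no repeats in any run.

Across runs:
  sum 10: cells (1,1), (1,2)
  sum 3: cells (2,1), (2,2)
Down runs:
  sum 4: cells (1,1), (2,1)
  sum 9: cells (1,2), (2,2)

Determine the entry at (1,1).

3

3 in 2 cells must be {1,2}; 4 in 2 cells must be {1,3}.
The 3 across and the 4 down share only 1, so (2,1) = 1.
(2,2) = 3 − 1 = 2 completes the 3 across.
(1,1) = 4 − 1 = 3 completes the 4 down.
(1,2) = 10 − 3 = 7 completes the 10 across.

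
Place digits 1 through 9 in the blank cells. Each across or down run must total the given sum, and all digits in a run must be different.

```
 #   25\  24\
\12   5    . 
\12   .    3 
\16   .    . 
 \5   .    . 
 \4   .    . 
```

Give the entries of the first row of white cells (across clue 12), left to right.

16 in 2 cells must be {7,9}; 4 in 2 cells must be {1,3}.
R1C2 = 12 − 5 = 7 completes the 12 across.

5, 7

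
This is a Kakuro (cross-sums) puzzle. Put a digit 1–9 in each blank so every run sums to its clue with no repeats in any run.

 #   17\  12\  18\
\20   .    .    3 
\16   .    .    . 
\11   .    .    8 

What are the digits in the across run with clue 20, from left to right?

R2C3 = 18 − 11 = 7 completes the 18 down.
No cell is forced outright now. R3C1 can only be 1 or 2 (the digits allowed by both its 11 across and its 17 down). If R3C1 = 1: that forces R1C1 = 9, R1C2 = 8, after which R2C1 would have to be in {1,3,4,5,6,8} for the 16 across but in {7} for the 17 down — contradiction. So R3C1 = 2.
R3C2 = 11 − 10 = 1 completes the 11 across.
No cell is forced outright now. R2C1 can only be 6 or 8 (the digits allowed by both its 16 across and its 17 down). If R2C1 = 8: then R1C1 would have to be in {8,9} for the 20 across but in {7} for the 17 down — contradiction. So R2C1 = 6.
R1C1 = 17 − 8 = 9 completes the 17 down.
R1C2 = 20 − 12 = 8 completes the 20 across.
R2C2 = 16 − 13 = 3 completes the 16 across.

9 8 3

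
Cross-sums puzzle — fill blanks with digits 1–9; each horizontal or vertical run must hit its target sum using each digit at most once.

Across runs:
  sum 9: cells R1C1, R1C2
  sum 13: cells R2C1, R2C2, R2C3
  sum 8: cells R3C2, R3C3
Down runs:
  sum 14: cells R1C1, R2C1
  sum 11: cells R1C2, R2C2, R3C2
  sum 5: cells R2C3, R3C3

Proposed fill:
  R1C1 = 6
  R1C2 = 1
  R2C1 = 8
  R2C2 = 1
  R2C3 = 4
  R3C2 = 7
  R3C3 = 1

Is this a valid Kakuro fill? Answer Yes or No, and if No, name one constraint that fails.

No — the across run R1C1–R1C2 sums to 7, not 9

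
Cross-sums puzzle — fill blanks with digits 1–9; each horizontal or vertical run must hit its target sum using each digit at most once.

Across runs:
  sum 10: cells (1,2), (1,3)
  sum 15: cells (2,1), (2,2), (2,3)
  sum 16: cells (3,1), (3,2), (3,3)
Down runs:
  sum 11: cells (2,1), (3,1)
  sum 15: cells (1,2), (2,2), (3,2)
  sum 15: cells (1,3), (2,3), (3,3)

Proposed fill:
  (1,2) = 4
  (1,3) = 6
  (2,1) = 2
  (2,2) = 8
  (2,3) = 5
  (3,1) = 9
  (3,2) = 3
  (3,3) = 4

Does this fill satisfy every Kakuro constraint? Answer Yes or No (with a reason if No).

Across: 4+6=10; 2+8+5=15; 9+3+4=16. Down: 2+9=11; 4+8+3=15; 6+5+4=15. No digit repeats within any run.

Yes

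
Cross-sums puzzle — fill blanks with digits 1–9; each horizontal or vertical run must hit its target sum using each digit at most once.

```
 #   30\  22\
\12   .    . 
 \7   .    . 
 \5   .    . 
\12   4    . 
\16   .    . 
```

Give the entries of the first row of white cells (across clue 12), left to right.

8 4

16 in 2 cells must be {7,9}.
R4C2 = 12 − 4 = 8 completes the 12 across.
Given what's placed, R5C2 must be 7 to fit the 16 across and 22 down.
Given what's placed, R1C2 must be 4 to fit the 12 across and 22 down.
R5C1 = 16 − 7 = 9 completes the 16 across.
R1C1 = 12 − 4 = 8 completes the 12 across.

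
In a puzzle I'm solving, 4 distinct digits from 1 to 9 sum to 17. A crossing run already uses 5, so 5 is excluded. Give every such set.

{1,2,6,8}; {1,3,4,9}; {1,3,6,7}; {2,3,4,8}

4 distinct digits from 1–9 sum between 10 and 30.
Dropping sets that contain 5.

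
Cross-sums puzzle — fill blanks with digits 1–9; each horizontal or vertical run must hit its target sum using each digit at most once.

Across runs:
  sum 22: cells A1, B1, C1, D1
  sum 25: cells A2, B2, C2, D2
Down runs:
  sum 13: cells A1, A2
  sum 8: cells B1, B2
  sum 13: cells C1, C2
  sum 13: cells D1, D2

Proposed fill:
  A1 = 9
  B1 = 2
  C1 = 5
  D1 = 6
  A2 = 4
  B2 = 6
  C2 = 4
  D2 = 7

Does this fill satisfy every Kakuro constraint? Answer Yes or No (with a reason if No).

No — the down run C1–C2 sums to 9, not 13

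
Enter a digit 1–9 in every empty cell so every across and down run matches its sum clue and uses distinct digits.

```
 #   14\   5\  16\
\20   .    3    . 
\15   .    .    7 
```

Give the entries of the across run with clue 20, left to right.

8 3 9

16 in 2 cells must be {7,9}.
R1C3 = 16 − 7 = 9 completes the 16 down.
R2C2 = 5 − 3 = 2 completes the 5 down.
R1C1 = 20 − 12 = 8 completes the 20 across.
R2C1 = 15 − 9 = 6 completes the 15 across.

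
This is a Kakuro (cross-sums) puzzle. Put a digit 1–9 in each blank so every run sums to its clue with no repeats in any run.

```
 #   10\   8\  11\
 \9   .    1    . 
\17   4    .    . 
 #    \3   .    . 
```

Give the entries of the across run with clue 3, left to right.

2, 1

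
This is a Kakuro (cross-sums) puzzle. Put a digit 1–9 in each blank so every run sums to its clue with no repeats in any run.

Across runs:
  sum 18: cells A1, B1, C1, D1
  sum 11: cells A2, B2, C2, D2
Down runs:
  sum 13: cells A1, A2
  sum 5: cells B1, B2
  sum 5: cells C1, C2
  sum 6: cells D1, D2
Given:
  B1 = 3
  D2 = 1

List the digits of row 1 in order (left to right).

8 3 2 5

11 in 4 cells must be {1,2,3,5}.
D1 = 6 − 1 = 5 completes the 6 down.
A2 = 5: the only remaining digit allowed by both the 11 across and the 13 down.
B2 = 5 − 3 = 2 completes the 5 down.
C2 = 11 − 8 = 3 completes the 11 across.
A1 = 13 − 5 = 8 completes the 13 down.
C1 = 18 − 16 = 2 completes the 18 across.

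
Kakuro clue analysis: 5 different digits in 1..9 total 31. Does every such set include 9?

Yes

Every partition of 31 into 5 distinct digits includes 9: {1,6,7,8,9}, {2,5,7,8,9}, {3,4,7,8,9}, {3,5,6,8,9}, {4,5,6,7,9}.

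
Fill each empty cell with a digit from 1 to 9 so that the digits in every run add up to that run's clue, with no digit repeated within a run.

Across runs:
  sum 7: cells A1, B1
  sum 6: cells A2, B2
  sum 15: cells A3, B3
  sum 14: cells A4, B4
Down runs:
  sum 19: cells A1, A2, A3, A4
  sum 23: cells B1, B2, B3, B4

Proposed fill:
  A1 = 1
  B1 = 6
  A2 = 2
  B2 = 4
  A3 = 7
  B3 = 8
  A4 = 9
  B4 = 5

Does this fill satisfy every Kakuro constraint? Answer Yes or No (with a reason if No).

Yes

Across: 1+6=7; 2+4=6; 7+8=15; 9+5=14. Down: 1+2+7+9=19; 6+4+8+5=23. No digit repeats within any run.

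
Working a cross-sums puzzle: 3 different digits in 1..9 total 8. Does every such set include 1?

Every partition of 8 into 3 distinct digits includes 1: {1,2,5}, {1,3,4}.

Yes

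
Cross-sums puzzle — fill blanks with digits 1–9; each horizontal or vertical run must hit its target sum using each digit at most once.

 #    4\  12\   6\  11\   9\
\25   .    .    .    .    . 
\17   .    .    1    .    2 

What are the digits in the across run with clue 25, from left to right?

4 in 2 cells must be {1,3}.
R1C3 = 6 − 1 = 5 completes the 6 down.
R1C5 = 9 − 2 = 7 completes the 9 down.
R2C1 = 3: the only remaining digit allowed by both the 17 across and the 4 down.
R1C1 = 4 − 3 = 1 completes the 4 down.
No cell is forced outright now. R2C2 can only be 4 or 5 or 7 (the digits allowed by both its 17 across and its 12 down). If R2C2 = 5: then R1C2 would have to be in {3,4,8,9} for the 25 across but in {7} for the 12 down — contradiction. If R2C2 = 7: then R1C2 would have to be in {3,4,8,9} for the 25 across but in {5} for the 12 down — contradiction. So R2C2 = 4.
R1C2 = 12 − 4 = 8 completes the 12 down.
R1C4 = 25 − 21 = 4 completes the 25 across.

1, 8, 5, 4, 7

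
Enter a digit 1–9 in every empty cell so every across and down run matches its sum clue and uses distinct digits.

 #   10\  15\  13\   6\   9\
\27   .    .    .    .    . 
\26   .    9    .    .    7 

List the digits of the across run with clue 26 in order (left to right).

R1C2 = 15 − 9 = 6 completes the 15 down.
R1C5 = 9 − 7 = 2 completes the 9 down.
Given what's placed, R1C4 must be 4 to fit the 27 across and 6 down.
R2C4 = 6 − 4 = 2 completes the 6 down.
Given what's placed, R2C1 must be 3 to fit the 26 across and 10 down.
R2C3 = 26 − 21 = 5 completes the 26 across.
R1C1 = 10 − 3 = 7 completes the 10 down.
R1C3 = 27 − 19 = 8 completes the 27 across.

3 9 5 2 7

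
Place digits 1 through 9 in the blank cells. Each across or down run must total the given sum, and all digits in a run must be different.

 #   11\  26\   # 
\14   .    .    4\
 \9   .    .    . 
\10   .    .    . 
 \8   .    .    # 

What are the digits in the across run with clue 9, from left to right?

11 in 4 cells must be {1,2,3,5}; 4 in 2 cells must be {1,3}.
Only 5 fits R1C1 under both its across sum 14 and down sum 11.
R1C2 = 14 − 5 = 9 completes the 14 across.
Nothing is forced directly, so branch on R2C1, whose candidates are 1 or 2 or 3. If R2C1 = 1: that forces R2C3 = 3, R3C3 = 1, R2C2 = 5, R3C2 = 4, after which R4C2 would have to be in {1,2,3,5,6,7} for the 8 across but in {8} for the 26 down — contradiction. If R2C1 = 3: that forces R2C3 = 1, R3C3 = 3, R2C2 = 5, after which R3C2 would have to be in {1,2,5,6} for the 10 across but in {4,8} for the 26 down — contradiction. So R2C1 = 2.
No cell is forced outright now. R2C3 can only be 1 or 3 (the digits allowed by both its 9 across and its 4 down). If R2C3 = 1: that forces R2C2 = 6, R3C3 = 3, R3C1 = 1, after which R3C2 would have to be in {6} for the 10 across but in {3,4,7,8} for the 26 down — contradiction. So R2C3 = 3.
R2C2 = 9 − 5 = 4 completes the 9 across.

2, 4, 3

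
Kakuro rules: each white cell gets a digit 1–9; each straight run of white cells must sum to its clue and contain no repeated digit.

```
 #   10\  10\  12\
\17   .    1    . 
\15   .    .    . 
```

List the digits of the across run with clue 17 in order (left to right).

R2C2 = 10 − 1 = 9 completes the 10 down.
No cell is forced outright now. R2C3 can only be 4 or 5 (the digits allowed by both its 15 across and its 12 down). If R2C3 = 4: then R1C3 would have to be in {7,9} for the 17 across but in {8} for the 12 down — contradiction. So R2C3 = 5.
R1C3 = 12 − 5 = 7 completes the 12 down.
R2C1 = 15 − 14 = 1 completes the 15 across.
R1C1 = 17 − 8 = 9 completes the 17 across.

9 1 7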